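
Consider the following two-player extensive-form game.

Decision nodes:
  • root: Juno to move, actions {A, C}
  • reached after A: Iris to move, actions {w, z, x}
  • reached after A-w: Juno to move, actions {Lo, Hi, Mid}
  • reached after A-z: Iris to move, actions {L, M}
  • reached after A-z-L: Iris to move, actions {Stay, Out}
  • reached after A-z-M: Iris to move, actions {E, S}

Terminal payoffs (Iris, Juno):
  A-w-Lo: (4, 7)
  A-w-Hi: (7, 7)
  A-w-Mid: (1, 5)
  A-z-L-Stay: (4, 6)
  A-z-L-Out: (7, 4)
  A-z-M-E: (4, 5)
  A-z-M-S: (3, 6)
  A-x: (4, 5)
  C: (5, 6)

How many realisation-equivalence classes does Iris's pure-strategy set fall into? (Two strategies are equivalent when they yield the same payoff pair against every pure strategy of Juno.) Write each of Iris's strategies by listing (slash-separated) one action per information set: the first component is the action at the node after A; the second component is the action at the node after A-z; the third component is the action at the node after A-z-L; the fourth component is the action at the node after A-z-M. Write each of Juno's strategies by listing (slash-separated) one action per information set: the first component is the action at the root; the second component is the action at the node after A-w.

Iris has 24 pure strategies: w/L/Stay/E, w/L/Stay/S, w/L/Out/E, w/L/Out/S, w/M/Stay/E, w/M/Stay/S, w/M/Out/E, w/M/Out/S, z/L/Stay/E, z/L/Stay/S, z/L/Out/E, z/L/Out/S, z/M/Stay/E, z/M/Stay/S, z/M/Out/E, z/M/Out/S, x/L/Stay/E, x/L/Stay/S, x/L/Out/E, x/L/Out/S, x/M/Stay/E, x/M/Stay/S, x/M/Out/E, x/M/Out/S. Columns: A/Lo, A/Hi, A/Mid, C/Lo, C/Hi, C/Mid.
{w/L/Stay/E, w/L/Stay/S, w/L/Out/E, w/L/Out/S, w/M/Stay/E, w/M/Stay/S, w/M/Out/E, w/M/Out/S} → row (4,7) (7,7) (1,5) (5,6) (5,6) (5,6)
{z/L/Stay/E, z/L/Stay/S} → row (4,6) (4,6) (4,6) (5,6) (5,6) (5,6)
{z/L/Out/E, z/L/Out/S} → row (7,4) (7,4) (7,4) (5,6) (5,6) (5,6)
{z/M/Stay/E, z/M/Out/E, x/L/Stay/E, x/L/Stay/S, x/L/Out/E, x/L/Out/S, x/M/Stay/E, x/M/Stay/S, x/M/Out/E, x/M/Out/S} → row (4,5) (4,5) (4,5) (5,6) (5,6) (5,6)
{z/M/Stay/S, z/M/Out/S} → row (3,6) (3,6) (3,6) (5,6) (5,6) (5,6)
That's 5 distinct rows out of 24 strategies.

5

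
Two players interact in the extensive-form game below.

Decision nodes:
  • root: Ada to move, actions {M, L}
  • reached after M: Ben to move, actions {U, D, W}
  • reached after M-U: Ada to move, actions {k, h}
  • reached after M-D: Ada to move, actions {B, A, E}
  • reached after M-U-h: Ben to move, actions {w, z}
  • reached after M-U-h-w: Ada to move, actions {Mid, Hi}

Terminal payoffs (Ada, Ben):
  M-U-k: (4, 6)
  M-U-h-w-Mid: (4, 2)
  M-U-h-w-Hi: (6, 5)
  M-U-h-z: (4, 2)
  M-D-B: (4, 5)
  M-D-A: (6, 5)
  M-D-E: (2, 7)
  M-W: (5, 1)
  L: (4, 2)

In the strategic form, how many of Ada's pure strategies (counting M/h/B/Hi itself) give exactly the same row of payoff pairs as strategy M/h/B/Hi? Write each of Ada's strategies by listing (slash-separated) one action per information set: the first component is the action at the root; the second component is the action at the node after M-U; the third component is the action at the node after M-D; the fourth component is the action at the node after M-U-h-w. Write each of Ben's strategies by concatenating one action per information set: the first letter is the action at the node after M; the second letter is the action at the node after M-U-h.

1

Row for M/h/B/Hi (columns Uw, Uz, Dw, Dz, Ww, Wz): (6,5) (4,2) (4,5) (4,5) (5,1) (5,1).
Every one of Ada's information sets is on the play path for some reply by Ben when Ada follows M/h/B/Hi.
Changing the action at any of them therefore changes at least one column, so only M/h/B/Hi itself gives this row.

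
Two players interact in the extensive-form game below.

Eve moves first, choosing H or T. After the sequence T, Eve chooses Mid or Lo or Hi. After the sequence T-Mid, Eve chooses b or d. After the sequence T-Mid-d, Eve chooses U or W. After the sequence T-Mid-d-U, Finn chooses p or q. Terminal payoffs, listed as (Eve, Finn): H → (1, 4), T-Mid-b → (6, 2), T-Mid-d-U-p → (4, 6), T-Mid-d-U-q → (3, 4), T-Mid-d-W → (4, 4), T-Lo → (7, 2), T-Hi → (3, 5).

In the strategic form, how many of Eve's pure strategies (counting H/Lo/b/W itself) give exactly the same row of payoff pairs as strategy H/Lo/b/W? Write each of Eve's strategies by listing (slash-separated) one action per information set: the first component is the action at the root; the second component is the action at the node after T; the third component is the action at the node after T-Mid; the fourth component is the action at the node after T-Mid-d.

Row for H/Lo/b/W (columns p, q): (1,4) (1,4).
Under H/Lo/b/W, Eve's choice at the node after T and at the node after T-Mid and at the node after T-Mid-d can never be reached regardless of what Finn does, so varying those choices leaves every outcome unchanged.
Holding the reachable choices fixed and varying the unreachable ones freely already gives 3 × 2 × 2 = 12 equivalent strategies.
No other strategy reproduces this row, so those 12 are the full class: H/Mid/b/U, H/Mid/b/W, H/Mid/d/U, H/Mid/d/W, H/Lo/b/U, H/Lo/b/W, H/Lo/d/U, H/Lo/d/W, H/Hi/b/U, H/Hi/b/W, H/Hi/d/U, H/Hi/d/W.

12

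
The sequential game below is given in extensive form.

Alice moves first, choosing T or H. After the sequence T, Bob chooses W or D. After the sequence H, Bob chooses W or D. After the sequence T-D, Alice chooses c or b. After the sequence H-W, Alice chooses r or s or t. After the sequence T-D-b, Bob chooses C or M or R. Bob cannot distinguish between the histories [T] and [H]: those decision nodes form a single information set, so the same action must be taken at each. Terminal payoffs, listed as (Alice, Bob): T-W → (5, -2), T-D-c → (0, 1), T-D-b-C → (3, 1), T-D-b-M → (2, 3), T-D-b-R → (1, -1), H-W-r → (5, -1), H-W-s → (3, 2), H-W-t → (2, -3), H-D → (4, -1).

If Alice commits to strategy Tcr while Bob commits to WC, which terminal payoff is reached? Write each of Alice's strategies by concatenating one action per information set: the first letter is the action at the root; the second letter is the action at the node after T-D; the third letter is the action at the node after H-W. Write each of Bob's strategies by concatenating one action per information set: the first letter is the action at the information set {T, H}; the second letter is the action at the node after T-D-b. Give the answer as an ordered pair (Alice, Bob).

(5, -2)

Trace the play path from the root:
  Alice plays T
  Bob plays W at [T]
→ terminal payoff (5, -2).
(Alice's choice at the node after T-D is never reached on this path, so it doesn't affect the outcome.)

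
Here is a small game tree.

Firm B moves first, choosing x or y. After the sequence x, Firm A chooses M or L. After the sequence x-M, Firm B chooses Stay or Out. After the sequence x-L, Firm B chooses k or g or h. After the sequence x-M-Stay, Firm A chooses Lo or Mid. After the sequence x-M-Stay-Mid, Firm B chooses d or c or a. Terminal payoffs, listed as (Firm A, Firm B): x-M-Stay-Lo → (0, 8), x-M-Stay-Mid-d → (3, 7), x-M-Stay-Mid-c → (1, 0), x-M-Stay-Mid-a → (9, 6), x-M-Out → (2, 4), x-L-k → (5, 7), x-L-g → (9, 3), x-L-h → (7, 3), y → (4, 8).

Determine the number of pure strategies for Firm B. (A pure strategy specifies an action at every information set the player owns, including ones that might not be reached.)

36

Firm B owns the root with actions {x, y} — two choices.
Firm B owns the node after x-M with actions {Stay, Out} — two choices.
Firm B owns the node after x-L with actions {k, g, h} — three choices.
Firm B owns the node after x-M-Stay-Mid with actions {d, c, a} — three choices.
A pure strategy fixes one action at each information set independently, so the count is the product 2 × 2 × 3 × 3 = 36.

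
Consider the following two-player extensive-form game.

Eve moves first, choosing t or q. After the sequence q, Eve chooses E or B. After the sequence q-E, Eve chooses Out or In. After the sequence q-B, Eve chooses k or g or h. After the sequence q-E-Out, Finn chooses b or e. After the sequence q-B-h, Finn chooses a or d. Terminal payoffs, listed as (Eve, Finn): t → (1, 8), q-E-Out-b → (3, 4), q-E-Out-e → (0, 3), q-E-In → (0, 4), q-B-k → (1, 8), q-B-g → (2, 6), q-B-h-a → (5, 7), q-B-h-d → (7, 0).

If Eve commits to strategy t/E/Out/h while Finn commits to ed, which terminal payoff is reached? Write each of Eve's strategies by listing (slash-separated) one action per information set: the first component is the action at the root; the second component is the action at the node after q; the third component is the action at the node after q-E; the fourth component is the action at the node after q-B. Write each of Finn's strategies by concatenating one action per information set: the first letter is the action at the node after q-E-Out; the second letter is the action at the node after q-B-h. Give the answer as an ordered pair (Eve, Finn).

(1, 8)

Trace the play path from the root:
  Eve plays t
→ terminal payoff (1, 8).
(Eve's choice at the node after q is never reached on this path, so it doesn't affect the outcome.)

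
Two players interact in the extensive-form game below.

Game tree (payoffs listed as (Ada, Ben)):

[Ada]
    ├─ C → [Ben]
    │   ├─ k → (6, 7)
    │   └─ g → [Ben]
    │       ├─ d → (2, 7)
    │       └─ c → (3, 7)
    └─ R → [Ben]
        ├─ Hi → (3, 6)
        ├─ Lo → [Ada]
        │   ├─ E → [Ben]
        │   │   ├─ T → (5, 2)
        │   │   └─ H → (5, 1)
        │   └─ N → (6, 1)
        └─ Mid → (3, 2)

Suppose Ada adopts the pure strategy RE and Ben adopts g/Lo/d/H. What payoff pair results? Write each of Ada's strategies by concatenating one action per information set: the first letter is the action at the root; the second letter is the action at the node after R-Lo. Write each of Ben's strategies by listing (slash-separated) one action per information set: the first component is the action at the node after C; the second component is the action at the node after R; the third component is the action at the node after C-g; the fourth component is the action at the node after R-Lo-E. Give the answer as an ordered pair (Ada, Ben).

Trace the play path from the root:
  Ada plays R
  Ben plays Lo at [R]
  Ada plays E at [R-Lo]
  Ben plays H at [R-Lo-E]
→ terminal payoff (5, 1).
(Ben's choice at the node after C is never reached on this path, so it doesn't affect the outcome.)

(5, 1)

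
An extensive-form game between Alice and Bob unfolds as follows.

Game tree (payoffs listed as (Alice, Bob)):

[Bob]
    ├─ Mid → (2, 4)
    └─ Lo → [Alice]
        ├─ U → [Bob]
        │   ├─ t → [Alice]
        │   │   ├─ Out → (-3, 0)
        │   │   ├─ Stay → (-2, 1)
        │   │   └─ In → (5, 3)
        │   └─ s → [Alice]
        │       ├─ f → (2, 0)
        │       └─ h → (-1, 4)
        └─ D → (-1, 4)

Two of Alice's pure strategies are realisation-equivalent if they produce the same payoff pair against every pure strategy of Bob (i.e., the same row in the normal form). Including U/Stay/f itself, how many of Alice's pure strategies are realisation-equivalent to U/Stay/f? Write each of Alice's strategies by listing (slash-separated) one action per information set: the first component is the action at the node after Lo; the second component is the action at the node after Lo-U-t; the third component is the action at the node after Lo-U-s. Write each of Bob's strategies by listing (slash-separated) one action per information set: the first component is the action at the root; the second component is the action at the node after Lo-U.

Row for U/Stay/f (columns Mid/t, Mid/s, Lo/t, Lo/s): (2,4) (2,4) (-2,1) (2,0).
Every one of Alice's information sets is on the play path for some reply by Bob when Alice follows U/Stay/f.
Changing the action at any of them therefore changes at least one column, so only U/Stay/f itself gives this row.

1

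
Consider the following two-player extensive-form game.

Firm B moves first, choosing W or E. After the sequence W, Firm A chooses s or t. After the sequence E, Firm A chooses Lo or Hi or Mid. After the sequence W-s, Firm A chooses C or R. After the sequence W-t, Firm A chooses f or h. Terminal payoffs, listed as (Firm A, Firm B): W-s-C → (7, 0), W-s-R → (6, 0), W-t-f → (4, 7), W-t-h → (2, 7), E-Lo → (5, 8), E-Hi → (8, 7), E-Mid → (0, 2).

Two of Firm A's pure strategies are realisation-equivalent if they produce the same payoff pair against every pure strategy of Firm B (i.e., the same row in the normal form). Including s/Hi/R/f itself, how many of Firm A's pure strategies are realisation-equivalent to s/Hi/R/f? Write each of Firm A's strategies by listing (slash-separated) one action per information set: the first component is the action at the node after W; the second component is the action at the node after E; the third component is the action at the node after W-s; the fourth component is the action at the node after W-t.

2

Row for s/Hi/R/f (columns W, E): (6,0) (8,7).
Under s/Hi/R/f, Firm A's choice at the node after W-t can never be reached regardless of what Firm B does, so varying those choices leaves every outcome unchanged.
Holding the reachable choices fixed and varying the unreachable one freely already gives 2 equivalent strategies.
No other strategy reproduces this row, so those 2 are the full class: s/Hi/R/f, s/Hi/R/h.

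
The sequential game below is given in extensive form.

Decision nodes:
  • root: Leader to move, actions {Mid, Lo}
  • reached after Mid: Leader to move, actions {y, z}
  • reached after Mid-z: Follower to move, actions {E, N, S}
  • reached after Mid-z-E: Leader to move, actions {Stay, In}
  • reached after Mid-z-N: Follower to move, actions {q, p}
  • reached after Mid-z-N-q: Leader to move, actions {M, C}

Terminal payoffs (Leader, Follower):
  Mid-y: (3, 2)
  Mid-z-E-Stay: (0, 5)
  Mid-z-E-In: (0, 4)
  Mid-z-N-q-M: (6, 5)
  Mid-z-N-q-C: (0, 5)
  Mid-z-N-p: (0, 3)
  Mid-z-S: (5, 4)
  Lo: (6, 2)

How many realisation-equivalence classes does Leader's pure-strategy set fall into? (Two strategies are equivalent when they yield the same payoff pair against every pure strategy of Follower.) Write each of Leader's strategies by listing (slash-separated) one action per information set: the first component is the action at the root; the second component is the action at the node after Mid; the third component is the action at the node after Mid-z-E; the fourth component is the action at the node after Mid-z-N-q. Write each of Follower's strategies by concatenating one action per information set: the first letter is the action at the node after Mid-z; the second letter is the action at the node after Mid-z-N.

6

Leader has 16 pure strategies: Mid/y/Stay/M, Mid/y/Stay/C, Mid/y/In/M, Mid/y/In/C, Mid/z/Stay/M, Mid/z/Stay/C, Mid/z/In/M, Mid/z/In/C, Lo/y/Stay/M, Lo/y/Stay/C, Lo/y/In/M, Lo/y/In/C, Lo/z/Stay/M, Lo/z/Stay/C, Lo/z/In/M, Lo/z/In/C. Columns: Eq, Ep, Nq, Np, Sq, Sp.
{Mid/y/Stay/M, Mid/y/Stay/C, Mid/y/In/M, Mid/y/In/C} → row (3,2) (3,2) (3,2) (3,2) (3,2) (3,2)
{Mid/z/Stay/M} → row (0,5) (0,5) (6,5) (0,3) (5,4) (5,4)
{Mid/z/Stay/C} → row (0,5) (0,5) (0,5) (0,3) (5,4) (5,4)
{Mid/z/In/M} → row (0,4) (0,4) (6,5) (0,3) (5,4) (5,4)
{Mid/z/In/C} → row (0,4) (0,4) (0,5) (0,3) (5,4) (5,4)
{Lo/y/Stay/M, Lo/y/Stay/C, Lo/y/In/M, Lo/y/In/C, Lo/z/Stay/M, Lo/z/Stay/C, Lo/z/In/M, Lo/z/In/C} → row (6,2) (6,2) (6,2) (6,2) (6,2) (6,2)
That's 6 distinct rows out of 16 strategies.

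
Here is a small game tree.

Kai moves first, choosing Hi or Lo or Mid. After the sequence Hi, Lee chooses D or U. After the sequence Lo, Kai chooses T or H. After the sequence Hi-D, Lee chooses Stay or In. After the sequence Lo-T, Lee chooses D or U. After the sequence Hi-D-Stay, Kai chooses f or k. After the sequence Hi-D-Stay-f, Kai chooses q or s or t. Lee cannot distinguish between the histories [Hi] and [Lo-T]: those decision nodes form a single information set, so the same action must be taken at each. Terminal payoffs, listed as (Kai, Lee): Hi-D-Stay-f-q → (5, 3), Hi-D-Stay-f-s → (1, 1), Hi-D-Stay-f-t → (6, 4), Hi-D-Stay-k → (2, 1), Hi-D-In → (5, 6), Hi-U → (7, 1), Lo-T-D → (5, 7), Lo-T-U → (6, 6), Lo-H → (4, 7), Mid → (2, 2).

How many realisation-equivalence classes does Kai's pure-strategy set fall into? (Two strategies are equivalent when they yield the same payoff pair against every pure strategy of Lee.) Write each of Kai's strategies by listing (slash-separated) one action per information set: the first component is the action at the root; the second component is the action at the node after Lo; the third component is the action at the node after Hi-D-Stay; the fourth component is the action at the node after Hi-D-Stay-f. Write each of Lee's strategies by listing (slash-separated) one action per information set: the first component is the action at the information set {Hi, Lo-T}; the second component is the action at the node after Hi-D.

Kai has 36 pure strategies: Hi/T/f/q, Hi/T/f/s, Hi/T/f/t, Hi/T/k/q, Hi/T/k/s, Hi/T/k/t, Hi/H/f/q, Hi/H/f/s, Hi/H/f/t, Hi/H/k/q, Hi/H/k/s, Hi/H/k/t, Lo/T/f/q, Lo/T/f/s, Lo/T/f/t, Lo/T/k/q, Lo/T/k/s, Lo/T/k/t, Lo/H/f/q, Lo/H/f/s, Lo/H/f/t, Lo/H/k/q, Lo/H/k/s, Lo/H/k/t, Mid/T/f/q, Mid/T/f/s, Mid/T/f/t, Mid/T/k/q, Mid/T/k/s, Mid/T/k/t, Mid/H/f/q, Mid/H/f/s, Mid/H/f/t, Mid/H/k/q, Mid/H/k/s, Mid/H/k/t. Columns: D/Stay, D/In, U/Stay, U/In.
{Hi/T/f/q, Hi/H/f/q} → row (5,3) (5,6) (7,1) (7,1)
{Hi/T/f/s, Hi/H/f/s} → row (1,1) (5,6) (7,1) (7,1)
{Hi/T/f/t, Hi/H/f/t} → row (6,4) (5,6) (7,1) (7,1)
{Hi/T/k/q, Hi/T/k/s, Hi/T/k/t, Hi/H/k/q, Hi/H/k/s, Hi/H/k/t} → row (2,1) (5,6) (7,1) (7,1)
{Lo/T/f/q, Lo/T/f/s, Lo/T/f/t, Lo/T/k/q, Lo/T/k/s, Lo/T/k/t} → row (5,7) (5,7) (6,6) (6,6)
{Lo/H/f/q, Lo/H/f/s, Lo/H/f/t, Lo/H/k/q, Lo/H/k/s, Lo/H/k/t} → row (4,7) (4,7) (4,7) (4,7)
{Mid/T/f/q, Mid/T/f/s, Mid/T/f/t, Mid/T/k/q, Mid/T/k/s, Mid/T/k/t, Mid/H/f/q, Mid/H/f/s, Mid/H/f/t, Mid/H/k/q, Mid/H/k/s, Mid/H/k/t} → row (2,2) (2,2) (2,2) (2,2)
That's 7 distinct rows out of 36 strategies.

7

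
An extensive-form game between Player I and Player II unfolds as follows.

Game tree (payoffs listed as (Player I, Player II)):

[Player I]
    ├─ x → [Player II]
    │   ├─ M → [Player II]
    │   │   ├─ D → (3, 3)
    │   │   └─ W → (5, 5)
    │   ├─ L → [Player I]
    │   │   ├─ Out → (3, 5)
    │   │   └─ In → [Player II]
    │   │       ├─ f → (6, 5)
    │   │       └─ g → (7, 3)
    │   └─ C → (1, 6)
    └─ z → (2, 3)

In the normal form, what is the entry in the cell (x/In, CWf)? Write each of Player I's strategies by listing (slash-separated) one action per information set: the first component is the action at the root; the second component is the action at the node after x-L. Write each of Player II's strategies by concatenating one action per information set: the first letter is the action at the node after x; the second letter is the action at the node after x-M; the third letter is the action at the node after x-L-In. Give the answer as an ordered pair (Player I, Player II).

Trace the play path from the root:
  Player I plays x
  Player II plays C at [x]
→ terminal payoff (1, 6).
(Player I's choice at the node after x-L is never reached on this path, so it doesn't affect the outcome.)

(1, 6)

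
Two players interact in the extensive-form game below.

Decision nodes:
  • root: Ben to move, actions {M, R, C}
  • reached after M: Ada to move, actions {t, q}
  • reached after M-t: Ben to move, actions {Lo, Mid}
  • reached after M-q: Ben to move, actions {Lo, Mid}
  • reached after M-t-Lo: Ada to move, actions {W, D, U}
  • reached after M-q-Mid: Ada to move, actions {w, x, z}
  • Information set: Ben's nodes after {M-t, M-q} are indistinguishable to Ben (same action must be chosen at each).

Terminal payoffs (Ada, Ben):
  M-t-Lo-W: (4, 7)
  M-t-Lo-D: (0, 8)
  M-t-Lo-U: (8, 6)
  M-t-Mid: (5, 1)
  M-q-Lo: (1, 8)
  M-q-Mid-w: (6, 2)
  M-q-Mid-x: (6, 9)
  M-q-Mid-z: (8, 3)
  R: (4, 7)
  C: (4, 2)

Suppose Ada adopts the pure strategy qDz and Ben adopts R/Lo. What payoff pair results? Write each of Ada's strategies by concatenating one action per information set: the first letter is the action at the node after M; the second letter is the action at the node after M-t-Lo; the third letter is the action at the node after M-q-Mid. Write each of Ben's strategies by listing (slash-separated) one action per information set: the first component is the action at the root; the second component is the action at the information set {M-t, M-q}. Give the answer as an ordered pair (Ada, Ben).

(4, 7)

Trace the play path from the root:
  Ben plays R
→ terminal payoff (4, 7).
(Ada's choice at the node after M is never reached on this path, so it doesn't affect the outcome.)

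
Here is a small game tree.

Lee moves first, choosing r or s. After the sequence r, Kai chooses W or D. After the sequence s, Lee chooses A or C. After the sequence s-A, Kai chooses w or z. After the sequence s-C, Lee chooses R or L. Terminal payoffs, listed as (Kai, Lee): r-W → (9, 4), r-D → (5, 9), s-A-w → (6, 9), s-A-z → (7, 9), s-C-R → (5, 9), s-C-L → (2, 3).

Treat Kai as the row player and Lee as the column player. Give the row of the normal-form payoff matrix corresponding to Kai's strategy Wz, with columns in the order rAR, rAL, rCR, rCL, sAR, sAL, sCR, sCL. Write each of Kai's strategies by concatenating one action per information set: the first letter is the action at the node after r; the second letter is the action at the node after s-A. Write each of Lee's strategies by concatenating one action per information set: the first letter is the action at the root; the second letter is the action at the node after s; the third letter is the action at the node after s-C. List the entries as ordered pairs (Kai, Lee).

(9,4) (9,4) (9,4) (9,4) (7,9) (7,9) (5,9) (2,3)

vs rAR: Lee plays r → Kai plays W at [r] → (9, 4)
vs rAL: Lee plays r → Kai plays W at [r] → (9, 4)
vs rCR: Lee plays r → Kai plays W at [r] → (9, 4)
vs rCL: Lee plays r → Kai plays W at [r] → (9, 4)
vs sAR: Lee plays s → Lee plays A at [s] → Kai plays z at [s-A] → (7, 9)
vs sAL: Lee plays s → Lee plays A at [s] → Kai plays z at [s-A] → (7, 9)
vs sCR: Lee plays s → Lee plays C at [s] → Lee plays R at [s-C] → (5, 9)
vs sCL: Lee plays s → Lee plays C at [s] → Lee plays L at [s-C] → (2, 3)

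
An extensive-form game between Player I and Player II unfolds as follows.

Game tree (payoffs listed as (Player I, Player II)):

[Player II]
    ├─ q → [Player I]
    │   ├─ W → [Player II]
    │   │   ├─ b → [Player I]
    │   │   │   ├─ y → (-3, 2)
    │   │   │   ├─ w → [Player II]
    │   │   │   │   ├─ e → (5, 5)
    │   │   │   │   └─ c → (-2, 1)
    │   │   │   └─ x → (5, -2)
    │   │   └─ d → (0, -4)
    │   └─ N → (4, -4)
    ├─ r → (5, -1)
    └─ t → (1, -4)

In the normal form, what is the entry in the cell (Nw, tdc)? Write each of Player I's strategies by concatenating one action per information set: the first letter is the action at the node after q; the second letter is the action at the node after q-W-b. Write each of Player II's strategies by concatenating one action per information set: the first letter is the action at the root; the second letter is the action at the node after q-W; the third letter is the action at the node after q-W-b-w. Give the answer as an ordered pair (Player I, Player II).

Trace the play path from the root:
  Player II plays t
→ terminal payoff (1, -4).
(Player I's choice at the node after q is never reached on this path, so it doesn't affect the outcome.)

(1, -4)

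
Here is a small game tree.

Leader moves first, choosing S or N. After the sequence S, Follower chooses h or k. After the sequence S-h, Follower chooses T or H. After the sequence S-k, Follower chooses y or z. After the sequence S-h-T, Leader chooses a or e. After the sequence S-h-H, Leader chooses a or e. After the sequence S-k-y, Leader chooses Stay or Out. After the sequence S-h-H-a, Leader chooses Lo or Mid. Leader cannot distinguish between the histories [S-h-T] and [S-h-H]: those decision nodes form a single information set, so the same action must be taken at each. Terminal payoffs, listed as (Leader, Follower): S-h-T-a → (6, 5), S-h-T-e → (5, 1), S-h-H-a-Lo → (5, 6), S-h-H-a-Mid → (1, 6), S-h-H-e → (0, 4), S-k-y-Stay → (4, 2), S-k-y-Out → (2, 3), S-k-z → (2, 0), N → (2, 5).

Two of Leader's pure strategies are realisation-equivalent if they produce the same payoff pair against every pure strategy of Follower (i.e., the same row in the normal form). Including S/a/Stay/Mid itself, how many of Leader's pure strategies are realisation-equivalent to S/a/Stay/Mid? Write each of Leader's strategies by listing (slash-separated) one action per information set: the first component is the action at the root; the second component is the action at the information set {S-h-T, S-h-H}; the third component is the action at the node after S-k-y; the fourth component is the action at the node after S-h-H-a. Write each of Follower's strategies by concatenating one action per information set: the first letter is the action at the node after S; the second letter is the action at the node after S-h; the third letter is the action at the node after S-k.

Row for S/a/Stay/Mid (columns hTy, hTz, hHy, hHz, kTy, kTz, kHy, kHz): (6,5) (6,5) (1,6) (1,6) (4,2) (2,0) (4,2) (2,0).
Every one of Leader's information sets is on the play path for some reply by Follower when Leader follows S/a/Stay/Mid.
Changing the action at any of them therefore changes at least one column, so only S/a/Stay/Mid itself gives this row.

1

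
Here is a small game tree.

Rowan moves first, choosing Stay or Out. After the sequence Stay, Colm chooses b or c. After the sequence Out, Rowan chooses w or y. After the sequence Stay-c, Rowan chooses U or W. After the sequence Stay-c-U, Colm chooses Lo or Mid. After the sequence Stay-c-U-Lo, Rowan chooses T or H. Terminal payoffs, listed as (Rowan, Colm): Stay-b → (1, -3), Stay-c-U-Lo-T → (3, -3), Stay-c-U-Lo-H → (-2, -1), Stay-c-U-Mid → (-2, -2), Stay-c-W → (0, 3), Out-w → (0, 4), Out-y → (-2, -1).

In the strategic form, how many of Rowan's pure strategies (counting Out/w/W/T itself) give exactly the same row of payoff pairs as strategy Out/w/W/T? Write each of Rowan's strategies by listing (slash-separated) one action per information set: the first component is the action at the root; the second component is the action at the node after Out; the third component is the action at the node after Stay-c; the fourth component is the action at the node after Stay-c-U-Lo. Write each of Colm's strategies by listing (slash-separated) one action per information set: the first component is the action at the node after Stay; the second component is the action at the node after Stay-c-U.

4

Row for Out/w/W/T (columns b/Lo, b/Mid, c/Lo, c/Mid): (0,4) (0,4) (0,4) (0,4).
Under Out/w/W/T, Rowan's choice at the node after Stay-c and at the node after Stay-c-U-Lo can never be reached regardless of what Colm does, so varying those choices leaves every outcome unchanged.
Holding the reachable choices fixed and varying the unreachable ones freely already gives 2 × 2 = 4 equivalent strategies.
No other strategy reproduces this row, so those 4 are the full class: Out/w/U/T, Out/w/U/H, Out/w/W/T, Out/w/W/H.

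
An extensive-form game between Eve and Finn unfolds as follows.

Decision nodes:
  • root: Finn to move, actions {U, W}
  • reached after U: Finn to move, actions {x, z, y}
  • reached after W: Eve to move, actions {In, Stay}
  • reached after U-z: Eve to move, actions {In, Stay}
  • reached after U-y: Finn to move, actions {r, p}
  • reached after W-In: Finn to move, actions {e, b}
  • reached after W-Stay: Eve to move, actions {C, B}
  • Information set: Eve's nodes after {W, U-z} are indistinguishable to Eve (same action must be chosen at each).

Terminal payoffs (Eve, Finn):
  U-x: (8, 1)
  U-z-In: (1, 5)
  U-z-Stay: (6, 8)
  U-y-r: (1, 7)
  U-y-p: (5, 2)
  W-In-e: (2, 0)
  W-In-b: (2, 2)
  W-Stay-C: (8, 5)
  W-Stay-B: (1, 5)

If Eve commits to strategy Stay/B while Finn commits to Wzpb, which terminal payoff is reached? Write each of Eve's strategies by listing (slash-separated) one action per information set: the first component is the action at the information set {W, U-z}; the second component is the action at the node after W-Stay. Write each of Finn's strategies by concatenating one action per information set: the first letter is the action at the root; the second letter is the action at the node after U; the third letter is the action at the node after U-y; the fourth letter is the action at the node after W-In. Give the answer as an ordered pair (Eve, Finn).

Trace the play path from the root:
  Finn plays W
  Eve plays Stay at [W]
  Eve plays B at [W-Stay]
→ terminal payoff (1, 5).
(Finn's choice at the node after U is never reached on this path, so it doesn't affect the outcome.)

(1, 5)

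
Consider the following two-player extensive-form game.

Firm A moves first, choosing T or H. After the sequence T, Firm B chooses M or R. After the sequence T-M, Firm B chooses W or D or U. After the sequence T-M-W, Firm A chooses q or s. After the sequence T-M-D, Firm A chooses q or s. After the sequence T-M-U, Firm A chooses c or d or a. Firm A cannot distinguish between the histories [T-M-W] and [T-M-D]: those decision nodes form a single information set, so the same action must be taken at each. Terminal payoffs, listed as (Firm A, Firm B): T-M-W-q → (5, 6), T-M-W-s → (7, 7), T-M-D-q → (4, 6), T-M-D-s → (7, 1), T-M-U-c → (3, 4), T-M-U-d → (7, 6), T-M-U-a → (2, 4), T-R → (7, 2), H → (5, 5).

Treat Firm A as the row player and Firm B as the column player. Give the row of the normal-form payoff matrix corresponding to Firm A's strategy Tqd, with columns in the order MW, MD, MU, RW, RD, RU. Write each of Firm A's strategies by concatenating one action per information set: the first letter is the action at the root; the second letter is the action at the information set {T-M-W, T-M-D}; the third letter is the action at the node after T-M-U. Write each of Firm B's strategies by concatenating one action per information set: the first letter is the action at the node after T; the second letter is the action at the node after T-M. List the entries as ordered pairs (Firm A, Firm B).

vs MW: Firm A plays T → Firm B plays M at [T] → Firm B plays W at [T-M] → Firm A plays q at [T-M-W] → (5, 6)
vs MD: Firm A plays T → Firm B plays M at [T] → Firm B plays D at [T-M] → Firm A plays q at [T-M-D] → (4, 6)
vs MU: Firm A plays T → Firm B plays M at [T] → Firm B plays U at [T-M] → Firm A plays d at [T-M-U] → (7, 6)
vs RW: Firm A plays T → Firm B plays R at [T] → (7, 2)
vs RD: Firm A plays T → Firm B plays R at [T] → (7, 2)
vs RU: Firm A plays T → Firm B plays R at [T] → (7, 2)

(5,6) (4,6) (7,6) (7,2) (7,2) (7,2)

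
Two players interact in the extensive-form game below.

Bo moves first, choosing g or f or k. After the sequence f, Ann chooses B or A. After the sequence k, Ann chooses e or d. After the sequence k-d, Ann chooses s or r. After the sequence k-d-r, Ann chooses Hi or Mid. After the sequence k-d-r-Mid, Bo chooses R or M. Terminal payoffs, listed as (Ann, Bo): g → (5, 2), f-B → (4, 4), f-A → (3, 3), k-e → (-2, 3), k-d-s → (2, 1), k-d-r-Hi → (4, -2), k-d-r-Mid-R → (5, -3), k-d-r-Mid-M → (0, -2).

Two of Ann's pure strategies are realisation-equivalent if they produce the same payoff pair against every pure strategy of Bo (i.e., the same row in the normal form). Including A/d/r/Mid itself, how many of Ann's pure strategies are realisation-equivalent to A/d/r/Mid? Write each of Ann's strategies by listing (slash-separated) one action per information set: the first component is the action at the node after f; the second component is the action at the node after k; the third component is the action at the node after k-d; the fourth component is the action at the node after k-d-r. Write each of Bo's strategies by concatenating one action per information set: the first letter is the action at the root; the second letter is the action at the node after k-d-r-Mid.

1

Row for A/d/r/Mid (columns gR, gM, fR, fM, kR, kM): (5,2) (5,2) (3,3) (3,3) (5,-3) (0,-2).
Every one of Ann's information sets is on the play path for some reply by Bo when Ann follows A/d/r/Mid.
Changing the action at any of them therefore changes at least one column, so only A/d/r/Mid itself gives this row.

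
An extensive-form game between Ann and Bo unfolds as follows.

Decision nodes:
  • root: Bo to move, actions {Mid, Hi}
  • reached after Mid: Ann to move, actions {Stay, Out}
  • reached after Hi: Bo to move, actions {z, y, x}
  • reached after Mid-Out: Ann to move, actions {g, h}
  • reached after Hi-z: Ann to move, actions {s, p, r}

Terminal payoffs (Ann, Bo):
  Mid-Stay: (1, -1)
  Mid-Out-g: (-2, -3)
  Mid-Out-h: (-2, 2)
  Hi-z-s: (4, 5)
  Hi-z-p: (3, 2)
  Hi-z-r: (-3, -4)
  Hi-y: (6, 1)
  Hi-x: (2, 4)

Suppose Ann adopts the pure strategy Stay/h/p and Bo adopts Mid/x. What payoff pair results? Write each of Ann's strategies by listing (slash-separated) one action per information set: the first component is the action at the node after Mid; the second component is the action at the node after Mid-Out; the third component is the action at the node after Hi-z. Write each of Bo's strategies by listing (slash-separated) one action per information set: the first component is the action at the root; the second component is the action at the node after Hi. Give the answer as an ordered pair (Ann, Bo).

Trace the play path from the root:
  Bo plays Mid
  Ann plays Stay at [Mid]
→ terminal payoff (1, -1).
(Ann's choice at the node after Mid-Out is never reached on this path, so it doesn't affect the outcome.)

(1, -1)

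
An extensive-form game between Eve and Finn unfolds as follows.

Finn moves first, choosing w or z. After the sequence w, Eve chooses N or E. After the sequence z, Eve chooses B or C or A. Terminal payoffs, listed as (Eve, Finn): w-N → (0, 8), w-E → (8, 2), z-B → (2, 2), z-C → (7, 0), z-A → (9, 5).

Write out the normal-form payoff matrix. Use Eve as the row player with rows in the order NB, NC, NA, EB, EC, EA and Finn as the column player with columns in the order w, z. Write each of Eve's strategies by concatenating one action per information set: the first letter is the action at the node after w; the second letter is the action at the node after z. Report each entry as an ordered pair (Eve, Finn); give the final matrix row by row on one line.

NB: (0,8) (2,2) | NC: (0,8) (7,0) | NA: (0,8) (9,5) | EB: (8,2) (2,2) | EC: (8,2) (7,0) | EA: (8,2) (9,5)

Row NB: w→(0,8), z→(2,2)
Row NC: w→(0,8), z→(7,0)
Row NA: w→(0,8), z→(9,5)
Row EB: w→(8,2), z→(2,2)
Row EC: w→(8,2), z→(7,0)
Row EA: w→(8,2), z→(9,5)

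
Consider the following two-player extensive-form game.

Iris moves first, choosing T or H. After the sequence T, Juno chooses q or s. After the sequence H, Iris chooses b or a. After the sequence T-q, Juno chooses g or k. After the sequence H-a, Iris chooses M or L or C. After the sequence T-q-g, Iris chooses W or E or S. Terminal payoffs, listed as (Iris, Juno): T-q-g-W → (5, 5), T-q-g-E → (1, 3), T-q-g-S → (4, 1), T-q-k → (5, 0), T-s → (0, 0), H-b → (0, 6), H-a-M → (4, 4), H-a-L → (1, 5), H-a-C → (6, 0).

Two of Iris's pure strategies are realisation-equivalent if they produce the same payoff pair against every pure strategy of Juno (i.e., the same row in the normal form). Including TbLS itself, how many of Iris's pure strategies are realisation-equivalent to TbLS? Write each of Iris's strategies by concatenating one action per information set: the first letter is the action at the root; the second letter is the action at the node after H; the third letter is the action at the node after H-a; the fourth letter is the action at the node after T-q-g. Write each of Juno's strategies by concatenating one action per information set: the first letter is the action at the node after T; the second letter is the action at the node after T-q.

6

Row for TbLS (columns qg, qk, sg, sk): (4,1) (5,0) (0,0) (0,0).
Under TbLS, Iris's choice at the node after H and at the node after H-a can never be reached regardless of what Juno does, so varying those choices leaves every outcome unchanged.
Holding the reachable choices fixed and varying the unreachable ones freely already gives 2 × 3 = 6 equivalent strategies.
No other strategy reproduces this row, so those 6 are the full class: TbMS, TbLS, TbCS, TaMS, TaLS, TaCS.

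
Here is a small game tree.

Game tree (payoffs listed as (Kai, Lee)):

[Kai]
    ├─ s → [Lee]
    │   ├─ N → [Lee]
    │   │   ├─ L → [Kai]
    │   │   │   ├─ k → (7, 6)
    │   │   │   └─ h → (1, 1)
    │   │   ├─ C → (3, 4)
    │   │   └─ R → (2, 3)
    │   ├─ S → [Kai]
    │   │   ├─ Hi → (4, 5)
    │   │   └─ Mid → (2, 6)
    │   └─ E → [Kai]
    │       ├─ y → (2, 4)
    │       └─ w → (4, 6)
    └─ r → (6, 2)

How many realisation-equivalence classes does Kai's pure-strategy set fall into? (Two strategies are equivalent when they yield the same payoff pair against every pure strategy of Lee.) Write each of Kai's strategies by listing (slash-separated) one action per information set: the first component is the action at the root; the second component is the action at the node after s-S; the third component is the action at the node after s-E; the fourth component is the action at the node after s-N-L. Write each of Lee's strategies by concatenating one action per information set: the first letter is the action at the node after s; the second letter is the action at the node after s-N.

Kai has 16 pure strategies: s/Hi/y/k, s/Hi/y/h, s/Hi/w/k, s/Hi/w/h, s/Mid/y/k, s/Mid/y/h, s/Mid/w/k, s/Mid/w/h, r/Hi/y/k, r/Hi/y/h, r/Hi/w/k, r/Hi/w/h, r/Mid/y/k, r/Mid/y/h, r/Mid/w/k, r/Mid/w/h. Columns: NL, NC, NR, SL, SC, SR, EL, EC, ER.
{s/Hi/y/k} → row (7,6) (3,4) (2,3) (4,5) (4,5) (4,5) (2,4) (2,4) (2,4)
{s/Hi/y/h} → row (1,1) (3,4) (2,3) (4,5) (4,5) (4,5) (2,4) (2,4) (2,4)
{s/Hi/w/k} → row (7,6) (3,4) (2,3) (4,5) (4,5) (4,5) (4,6) (4,6) (4,6)
{s/Hi/w/h} → row (1,1) (3,4) (2,3) (4,5) (4,5) (4,5) (4,6) (4,6) (4,6)
{s/Mid/y/k} → row (7,6) (3,4) (2,3) (2,6) (2,6) (2,6) (2,4) (2,4) (2,4)
{s/Mid/y/h} → row (1,1) (3,4) (2,3) (2,6) (2,6) (2,6) (2,4) (2,4) (2,4)
{s/Mid/w/k} → row (7,6) (3,4) (2,3) (2,6) (2,6) (2,6) (4,6) (4,6) (4,6)
{s/Mid/w/h} → row (1,1) (3,4) (2,3) (2,6) (2,6) (2,6) (4,6) (4,6) (4,6)
{r/Hi/y/k, r/Hi/y/h, r/Hi/w/k, r/Hi/w/h, r/Mid/y/k, r/Mid/y/h, r/Mid/w/k, r/Mid/w/h} → row (6,2) (6,2) (6,2) (6,2) (6,2) (6,2) (6,2) (6,2) (6,2)
That's 9 distinct rows out of 16 strategies.

9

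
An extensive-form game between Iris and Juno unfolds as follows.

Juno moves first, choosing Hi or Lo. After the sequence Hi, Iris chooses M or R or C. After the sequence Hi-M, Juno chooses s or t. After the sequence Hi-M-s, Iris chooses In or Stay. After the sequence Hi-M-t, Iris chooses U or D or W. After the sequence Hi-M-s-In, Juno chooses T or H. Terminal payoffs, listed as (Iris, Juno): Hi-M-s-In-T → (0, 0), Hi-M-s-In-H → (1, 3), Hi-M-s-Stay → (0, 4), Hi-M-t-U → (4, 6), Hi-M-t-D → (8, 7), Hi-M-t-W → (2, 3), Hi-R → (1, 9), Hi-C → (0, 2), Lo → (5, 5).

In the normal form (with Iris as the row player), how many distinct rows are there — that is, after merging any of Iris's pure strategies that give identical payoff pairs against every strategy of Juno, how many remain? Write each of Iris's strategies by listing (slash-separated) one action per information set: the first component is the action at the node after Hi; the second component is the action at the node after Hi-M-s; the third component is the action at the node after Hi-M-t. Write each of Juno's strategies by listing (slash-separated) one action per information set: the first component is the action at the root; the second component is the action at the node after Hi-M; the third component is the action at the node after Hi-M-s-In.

Iris has 18 pure strategies: M/In/U, M/In/D, M/In/W, M/Stay/U, M/Stay/D, M/Stay/W, R/In/U, R/In/D, R/In/W, R/Stay/U, R/Stay/D, R/Stay/W, C/In/U, C/In/D, C/In/W, C/Stay/U, C/Stay/D, C/Stay/W. Columns: Hi/s/T, Hi/s/H, Hi/t/T, Hi/t/H, Lo/s/T, Lo/s/H, Lo/t/T, Lo/t/H.
{M/In/U} → row (0,0) (1,3) (4,6) (4,6) (5,5) (5,5) (5,5) (5,5)
{M/In/D} → row (0,0) (1,3) (8,7) (8,7) (5,5) (5,5) (5,5) (5,5)
{M/In/W} → row (0,0) (1,3) (2,3) (2,3) (5,5) (5,5) (5,5) (5,5)
{M/Stay/U} → row (0,4) (0,4) (4,6) (4,6) (5,5) (5,5) (5,5) (5,5)
{M/Stay/D} → row (0,4) (0,4) (8,7) (8,7) (5,5) (5,5) (5,5) (5,5)
{M/Stay/W} → row (0,4) (0,4) (2,3) (2,3) (5,5) (5,5) (5,5) (5,5)
{R/In/U, R/In/D, R/In/W, R/Stay/U, R/Stay/D, R/Stay/W} → row (1,9) (1,9) (1,9) (1,9) (5,5) (5,5) (5,5) (5,5)
{C/In/U, C/In/D, C/In/W, C/Stay/U, C/Stay/D, C/Stay/W} → row (0,2) (0,2) (0,2) (0,2) (5,5) (5,5) (5,5) (5,5)
That's 8 distinct rows out of 18 strategies.

8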